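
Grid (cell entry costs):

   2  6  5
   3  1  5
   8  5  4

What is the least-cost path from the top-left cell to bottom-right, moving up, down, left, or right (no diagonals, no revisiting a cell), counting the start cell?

Cheapest: (0,0) → (1,0) → (1,1) → (1,2) → (2,2)
  2 + 3 + 1 + 5 + 4 = 15

15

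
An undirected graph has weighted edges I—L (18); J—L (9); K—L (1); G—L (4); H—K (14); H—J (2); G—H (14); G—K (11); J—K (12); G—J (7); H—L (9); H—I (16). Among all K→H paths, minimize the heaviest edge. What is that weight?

7

A few of the K→H routes:
K - L - J - H: max(1, 9, 2) = 9
K - L - G - J - H: max(1, 4, 7, 2) = 7
K - G - L - J - H: max(11, 4, 9, 2) = 11
K - L - H: max(1, 9) = 9
K - G - J - L - H: max(11, 7, 9, 9) = 11
K - G - J - H: max(11, 7, 2) = 11
Smallest bottleneck: 7.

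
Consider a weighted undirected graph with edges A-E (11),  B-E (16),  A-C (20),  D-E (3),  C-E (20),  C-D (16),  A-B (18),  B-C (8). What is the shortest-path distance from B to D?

19

Some routes from B to D:
B - C - E - D: 8 + 20 + 3 = 31
B - E - D: 16 + 3 = 19
B - C - D: 8 + 16 = 24
Shortest: 19.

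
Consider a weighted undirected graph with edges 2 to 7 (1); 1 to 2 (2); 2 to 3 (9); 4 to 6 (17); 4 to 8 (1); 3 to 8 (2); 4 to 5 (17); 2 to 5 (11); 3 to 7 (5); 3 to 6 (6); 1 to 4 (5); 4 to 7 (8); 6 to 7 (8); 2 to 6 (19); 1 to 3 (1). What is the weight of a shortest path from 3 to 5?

Some routes from 3 to 5:
3 - 8 - 4 - 1 - 2 - 5: 2 + 1 + 5 + 2 + 11 = 21
3 - 7 - 2 - 5: 5 + 1 + 11 = 17
3 - 1 - 2 - 5: 1 + 2 + 11 = 14
3 - 8 - 4 - 7 - 2 - 5: 2 + 1 + 8 + 1 + 11 = 23
3 - 2 - 5: 9 + 11 = 20
3 - 8 - 4 - 5: 2 + 1 + 17 = 20
The minimum is 14.

14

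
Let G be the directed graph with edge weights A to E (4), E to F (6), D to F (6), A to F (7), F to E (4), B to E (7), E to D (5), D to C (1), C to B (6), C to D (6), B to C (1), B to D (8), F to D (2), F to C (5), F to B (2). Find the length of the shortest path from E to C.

A few of the E→C routes:
E - D - F - B - C: 5 + 6 + 2 + 1 = 14
E - F - D - C: 6 + 2 + 1 = 9
E - F - C: 6 + 5 = 11
E - F - B - C: 6 + 2 + 1 = 9
E - D - C: 5 + 1 = 6
The minimum is 6.

6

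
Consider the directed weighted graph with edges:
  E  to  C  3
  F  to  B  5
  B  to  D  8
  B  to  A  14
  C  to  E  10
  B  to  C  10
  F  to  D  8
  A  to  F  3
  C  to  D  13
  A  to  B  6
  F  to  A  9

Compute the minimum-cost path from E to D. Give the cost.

Routes from E to D:
E→C→D: 3 + 13 = 16
Best route has total 16.

16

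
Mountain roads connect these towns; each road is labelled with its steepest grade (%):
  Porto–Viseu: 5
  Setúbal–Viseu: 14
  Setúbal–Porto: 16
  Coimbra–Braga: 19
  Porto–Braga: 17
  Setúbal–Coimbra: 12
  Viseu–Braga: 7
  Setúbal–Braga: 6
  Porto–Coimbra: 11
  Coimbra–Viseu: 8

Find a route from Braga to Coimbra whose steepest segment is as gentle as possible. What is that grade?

8

Some routes from Braga to Coimbra:
Braga -> Setúbal -> Viseu -> Porto -> Coimbra: max(6, 14, 5, 11) = 14
Braga -> Setúbal -> Viseu -> Coimbra: max(6, 14, 8) = 14
Braga -> Viseu -> Coimbra: max(7, 8) = 8
Braga -> Setúbal -> Coimbra: max(6, 12) = 12
Braga -> Viseu -> Porto -> Coimbra: max(7, 5, 11) = 11
Smallest bottleneck: 8%.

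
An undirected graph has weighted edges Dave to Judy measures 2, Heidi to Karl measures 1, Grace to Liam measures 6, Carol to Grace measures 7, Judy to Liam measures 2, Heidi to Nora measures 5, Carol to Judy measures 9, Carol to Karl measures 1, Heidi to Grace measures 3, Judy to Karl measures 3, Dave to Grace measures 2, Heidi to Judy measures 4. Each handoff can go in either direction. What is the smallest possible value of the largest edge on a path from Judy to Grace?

2

Comparing a few candidate routes:
Judy -> Heidi -> Grace: max(4, 3) = 4
Judy -> Karl -> Heidi -> Grace: max(3, 1, 3) = 3
Judy -> Dave -> Grace: max(2, 2) = 2
The minimum achievable maximum is 2.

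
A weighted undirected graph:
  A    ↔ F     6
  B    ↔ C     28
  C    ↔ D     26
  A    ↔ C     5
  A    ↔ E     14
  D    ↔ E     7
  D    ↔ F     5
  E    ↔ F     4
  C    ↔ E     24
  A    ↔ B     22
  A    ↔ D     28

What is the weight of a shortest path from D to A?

Some routes from D to A:
D - F - A: 5 + 6 = 11
D - E - F - A: 7 + 4 + 6 = 17
D - E - A: 7 + 14 = 21
The minimum is 11.

11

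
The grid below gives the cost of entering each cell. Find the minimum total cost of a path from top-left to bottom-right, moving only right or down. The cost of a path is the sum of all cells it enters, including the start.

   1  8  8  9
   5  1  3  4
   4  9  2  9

Path (0,0)→(1,0)→(1,1)→(1,2)→(2,2)→(2,3): 1 + 5 + 1 + 3 + 2 + 9 = 21.

21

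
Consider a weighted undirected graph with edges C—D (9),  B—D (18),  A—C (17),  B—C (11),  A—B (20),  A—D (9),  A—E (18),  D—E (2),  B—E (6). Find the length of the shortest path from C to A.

Comparing a few candidate routes:
C-D-A: 9 + 9 = 18
C-B-E-D-A: 11 + 6 + 2 + 9 = 28
C-A: 17
C-D-E-A: 9 + 2 + 18 = 29
Best route has total 17.

17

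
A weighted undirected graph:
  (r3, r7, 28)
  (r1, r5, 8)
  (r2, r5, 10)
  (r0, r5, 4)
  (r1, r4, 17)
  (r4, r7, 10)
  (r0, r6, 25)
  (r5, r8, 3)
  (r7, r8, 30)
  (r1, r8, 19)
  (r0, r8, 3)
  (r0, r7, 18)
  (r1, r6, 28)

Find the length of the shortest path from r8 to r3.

49

A few of the r8→r3 routes:
r8 → r5 → r0 → r7 → r3: 3 + 4 + 18 + 28 = 53
r8 → r7 → r3: 30 + 28 = 58
r8 → r0 → r7 → r3: 3 + 18 + 28 = 49
Best route has total 49.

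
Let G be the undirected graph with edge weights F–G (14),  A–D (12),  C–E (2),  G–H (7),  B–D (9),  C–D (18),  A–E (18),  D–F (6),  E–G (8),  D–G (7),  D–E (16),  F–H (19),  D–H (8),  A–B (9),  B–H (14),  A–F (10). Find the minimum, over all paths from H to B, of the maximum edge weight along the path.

A few of the H→B routes:
H -> D -> B: max(8, 9) = 9
H -> G -> D -> B: max(7, 7, 9) = 9
H -> D -> F -> A -> B: max(8, 6, 10, 9) = 10
Best route has worst link 9.

9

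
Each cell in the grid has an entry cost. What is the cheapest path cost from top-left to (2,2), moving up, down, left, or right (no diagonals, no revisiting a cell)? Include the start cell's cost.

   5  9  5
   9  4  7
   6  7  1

26

Best path: r0c0→r0c1→r1c1→r1c2→r2c2
Cost: 5 + 9 + 4 + 7 + 1 = 26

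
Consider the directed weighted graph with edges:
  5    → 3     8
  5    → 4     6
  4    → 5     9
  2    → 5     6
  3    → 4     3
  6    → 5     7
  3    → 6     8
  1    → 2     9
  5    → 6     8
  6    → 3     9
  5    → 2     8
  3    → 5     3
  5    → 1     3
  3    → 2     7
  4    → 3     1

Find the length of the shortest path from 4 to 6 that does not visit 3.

17

Routes from 4 to 6 avoiding 3:
4→5→6: 9 + 8 = 17
Shortest: 17.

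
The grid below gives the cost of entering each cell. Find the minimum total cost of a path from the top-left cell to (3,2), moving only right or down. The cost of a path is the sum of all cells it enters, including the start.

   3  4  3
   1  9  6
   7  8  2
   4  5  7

Cheapest: r0c0 r0c1 r0c2 r1c2 r2c2 r3c2
  3 + 4 + 3 + 6 + 2 + 7 = 25

25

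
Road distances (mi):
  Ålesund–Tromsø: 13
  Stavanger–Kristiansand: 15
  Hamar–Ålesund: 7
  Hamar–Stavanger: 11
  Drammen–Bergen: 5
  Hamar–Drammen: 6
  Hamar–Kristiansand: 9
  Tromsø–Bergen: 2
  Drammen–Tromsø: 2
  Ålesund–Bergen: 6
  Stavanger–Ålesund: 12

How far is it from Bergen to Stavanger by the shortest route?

18

Checking several routes:
Bergen → Ålesund → Stavanger: 6 + 12 = 18
Bergen → Drammen → Hamar → Stavanger: 5 + 6 + 11 = 22
Bergen → Ålesund → Hamar → Stavanger: 6 + 7 + 11 = 24
Bergen → Tromsø → Drammen → Hamar → Stavanger: 2 + 2 + 6 + 11 = 21
Bergen → Tromsø → Ålesund → Stavanger: 2 + 13 + 12 = 27
Best route has total 18 mi.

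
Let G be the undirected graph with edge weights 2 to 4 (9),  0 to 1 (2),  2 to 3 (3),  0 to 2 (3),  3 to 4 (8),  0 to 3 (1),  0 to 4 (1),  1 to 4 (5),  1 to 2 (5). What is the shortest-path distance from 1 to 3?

Checking several routes:
1 → 2 → 0 → 3: 5 + 3 + 1 = 9
1 → 0 → 3: 2 + 1 = 3
1 → 2 → 3: 5 + 3 = 8
1 → 4 → 0 → 3: 5 + 1 + 1 = 7
1 → 0 → 2 → 3: 2 + 3 + 3 = 8
Shortest: 3.

3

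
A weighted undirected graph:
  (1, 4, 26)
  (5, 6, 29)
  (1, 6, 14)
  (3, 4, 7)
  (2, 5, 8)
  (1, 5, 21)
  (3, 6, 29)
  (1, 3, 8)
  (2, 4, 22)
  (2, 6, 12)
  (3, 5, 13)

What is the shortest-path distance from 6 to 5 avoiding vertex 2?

Some routes from 6 to 5 avoiding 2:
6→1→3→5: 14 + 8 + 13 = 35
6→3→5: 29 + 13 = 42
6→1→5: 14 + 21 = 35
6→3→1→5: 29 + 8 + 21 = 58
6→5: 29
The minimum is 29.

29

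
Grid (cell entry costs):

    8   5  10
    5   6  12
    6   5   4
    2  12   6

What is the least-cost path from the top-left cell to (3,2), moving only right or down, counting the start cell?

Path [0,0] → [0,1] → [1,1] → [2,1] → [2,2] → [3,2]: 8 + 5 + 6 + 5 + 4 + 6 = 34.
For comparison, the top-then-right route costs 45.

34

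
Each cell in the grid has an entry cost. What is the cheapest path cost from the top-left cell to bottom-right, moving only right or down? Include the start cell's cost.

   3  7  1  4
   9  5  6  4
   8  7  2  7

Cheapest: (0,0)→(0,1)→(0,2)→(0,3)→(1,3)→(2,3)
  3 + 7 + 1 + 4 + 4 + 7 = 26

26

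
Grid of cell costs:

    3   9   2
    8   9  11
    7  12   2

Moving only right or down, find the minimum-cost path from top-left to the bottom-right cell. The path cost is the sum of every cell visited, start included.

27

Cheapest: (0,0) → (0,1) → (0,2) → (1,2) → (2,2)
  3 + 9 + 2 + 11 + 2 = 27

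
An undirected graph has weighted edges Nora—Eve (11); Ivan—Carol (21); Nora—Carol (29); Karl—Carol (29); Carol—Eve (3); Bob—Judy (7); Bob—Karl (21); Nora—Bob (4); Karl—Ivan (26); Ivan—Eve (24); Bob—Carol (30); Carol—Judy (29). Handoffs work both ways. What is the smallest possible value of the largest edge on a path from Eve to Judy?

11

Some routes from Eve to Judy:
Eve - Nora - Bob - Judy: max(11, 4, 7) = 11
Eve - Ivan - Karl - Bob - Judy: max(24, 26, 21, 7) = 26
Eve - Carol - Ivan - Karl - Bob - Judy: max(3, 21, 26, 21, 7) = 26
Eve - Carol - Judy: max(3, 29) = 29
Smallest bottleneck: 11.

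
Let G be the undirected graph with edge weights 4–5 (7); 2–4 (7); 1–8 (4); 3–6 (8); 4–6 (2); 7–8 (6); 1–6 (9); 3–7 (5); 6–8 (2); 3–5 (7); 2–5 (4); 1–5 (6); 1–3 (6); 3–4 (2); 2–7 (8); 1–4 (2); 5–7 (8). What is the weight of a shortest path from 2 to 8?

Comparing a few candidate routes:
2→4→1→8: 7 + 2 + 4 = 13
2→7→8: 8 + 6 = 14
2→4→6→8: 7 + 2 + 2 = 11
Best route has total 11.

11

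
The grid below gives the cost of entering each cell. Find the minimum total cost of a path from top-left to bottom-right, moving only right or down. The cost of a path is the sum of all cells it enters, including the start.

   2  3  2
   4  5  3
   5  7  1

One optimal route is r0c0 → r0c1 → r0c2 → r1c2 → r2c2.
Its cost is 2 + 3 + 2 + 3 + 1 = 11.

11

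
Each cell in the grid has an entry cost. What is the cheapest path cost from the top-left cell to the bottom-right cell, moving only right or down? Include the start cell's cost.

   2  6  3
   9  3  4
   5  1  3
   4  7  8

23

Take r0c0 → r0c1 → r1c1 → r2c1 → r2c2 → r3c2 for a total of 2 + 6 + 3 + 1 + 3 + 8 = 23.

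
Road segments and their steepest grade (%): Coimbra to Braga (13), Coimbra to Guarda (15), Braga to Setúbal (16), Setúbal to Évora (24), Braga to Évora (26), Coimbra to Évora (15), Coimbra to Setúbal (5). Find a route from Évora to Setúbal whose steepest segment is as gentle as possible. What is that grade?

Checking several routes:
Évora - Setúbal: max(24) = 24
Évora - Coimbra - Braga - Setúbal: max(15, 13, 16) = 16
Évora - Coimbra - Setúbal: max(15, 5) = 15
The minimum achievable maximum is 15%.

15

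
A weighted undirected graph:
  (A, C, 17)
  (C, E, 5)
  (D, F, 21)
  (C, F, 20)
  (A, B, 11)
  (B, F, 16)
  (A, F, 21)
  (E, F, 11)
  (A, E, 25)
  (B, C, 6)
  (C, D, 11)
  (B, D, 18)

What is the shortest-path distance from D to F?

Some routes from D to F:
D → F: 21
D → C → E → F: 11 + 5 + 11 = 27
D → C → F: 11 + 20 = 31
Shortest: 21.

21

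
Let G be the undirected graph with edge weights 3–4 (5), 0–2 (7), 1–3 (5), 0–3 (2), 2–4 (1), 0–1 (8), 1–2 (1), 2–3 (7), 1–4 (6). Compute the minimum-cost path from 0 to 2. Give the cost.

A few of the 0→2 routes:
0 -> 3 -> 4 -> 2: 2 + 5 + 1 = 8
0 -> 3 -> 1 -> 2: 2 + 5 + 1 = 8
0 -> 2: 7
0 -> 1 -> 2: 8 + 1 = 9
0 -> 3 -> 2: 2 + 7 = 9
Best route has total 7.

7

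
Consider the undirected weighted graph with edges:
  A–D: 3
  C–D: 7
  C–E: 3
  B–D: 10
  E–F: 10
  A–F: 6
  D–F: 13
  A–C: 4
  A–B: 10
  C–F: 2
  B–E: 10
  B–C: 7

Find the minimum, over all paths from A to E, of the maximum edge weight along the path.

4

Some routes from A to E:
A-C-E: max(4, 3) = 4
A-F-C-E: max(6, 2, 3) = 6
A-F-E: max(6, 10) = 10
A-F-C-B-E: max(6, 2, 7, 10) = 10
A-D-C-E: max(3, 7, 3) = 7
Best route has worst link 4.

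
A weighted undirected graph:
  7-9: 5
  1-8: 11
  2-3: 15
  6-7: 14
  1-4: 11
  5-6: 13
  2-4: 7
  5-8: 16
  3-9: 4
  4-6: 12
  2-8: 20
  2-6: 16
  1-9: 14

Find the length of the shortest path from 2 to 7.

24

Checking several routes:
2 → 6 → 7: 16 + 14 = 30
2 → 4 → 1 → 9 → 7: 7 + 11 + 14 + 5 = 37
2 → 8 → 1 → 9 → 7: 20 + 11 + 14 + 5 = 50
2 → 4 → 6 → 7: 7 + 12 + 14 = 33
2 → 3 → 9 → 7: 15 + 4 + 5 = 24
Best route has total 24.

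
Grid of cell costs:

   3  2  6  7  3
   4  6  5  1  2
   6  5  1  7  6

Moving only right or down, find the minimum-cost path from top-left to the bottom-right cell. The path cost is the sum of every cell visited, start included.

25

Best path: r0c0 -> r0c1 -> r0c2 -> r1c2 -> r1c3 -> r1c4 -> r2c4
Cost: 3 + 2 + 6 + 5 + 1 + 2 + 6 = 25
For comparison, the top-then-right route costs 29.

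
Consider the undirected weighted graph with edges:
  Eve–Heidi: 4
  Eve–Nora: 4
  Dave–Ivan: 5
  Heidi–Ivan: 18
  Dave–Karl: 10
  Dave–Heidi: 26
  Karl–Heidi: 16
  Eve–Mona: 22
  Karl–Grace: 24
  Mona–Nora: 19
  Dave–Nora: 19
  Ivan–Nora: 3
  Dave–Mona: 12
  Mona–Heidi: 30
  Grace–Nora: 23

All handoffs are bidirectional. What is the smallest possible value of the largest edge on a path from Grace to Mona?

23

Checking several routes:
Grace→Nora→Eve→Heidi→Ivan→Dave→Mona: max(23, 4, 4, 18, 5, 12) = 23
Grace→Nora→Eve→Mona: max(23, 4, 22) = 23
Grace→Nora→Eve→Heidi→Karl→Dave→Mona: max(23, 4, 4, 16, 10, 12) = 23
The minimum achievable maximum is 23.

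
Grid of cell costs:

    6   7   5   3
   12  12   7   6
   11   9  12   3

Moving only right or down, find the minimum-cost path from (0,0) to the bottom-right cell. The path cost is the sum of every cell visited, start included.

30

Take (0,0)→(0,1)→(0,2)→(0,3)→(1,3)→(2,3) for a total of 6 + 7 + 5 + 3 + 6 + 3 = 30.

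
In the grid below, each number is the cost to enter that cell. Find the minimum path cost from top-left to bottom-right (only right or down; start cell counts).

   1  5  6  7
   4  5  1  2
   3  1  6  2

Cheapest: [0,0] -> [1,0] -> [1,1] -> [1,2] -> [1,3] -> [2,3]
  1 + 4 + 5 + 1 + 2 + 2 = 15
For comparison, the top-then-right route costs 23.

15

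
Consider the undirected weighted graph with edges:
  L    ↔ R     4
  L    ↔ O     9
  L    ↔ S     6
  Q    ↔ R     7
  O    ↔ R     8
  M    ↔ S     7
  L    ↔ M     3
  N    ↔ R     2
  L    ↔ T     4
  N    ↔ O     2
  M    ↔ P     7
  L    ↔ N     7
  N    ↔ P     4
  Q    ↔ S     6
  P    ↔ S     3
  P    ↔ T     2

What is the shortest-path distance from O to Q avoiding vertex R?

15

Comparing a few candidate routes:
O → L → T → P → S → Q: 9 + 4 + 2 + 3 + 6 = 24
O → N → L → S → Q: 2 + 7 + 6 + 6 = 21
O → N → L → T → P → S → Q: 2 + 7 + 4 + 2 + 3 + 6 = 24
O → L → S → Q: 9 + 6 + 6 = 21
O → N → P → T → L → S → Q: 2 + 4 + 2 + 4 + 6 + 6 = 24
O → N → P → S → Q: 2 + 4 + 3 + 6 = 15
The minimum is 15.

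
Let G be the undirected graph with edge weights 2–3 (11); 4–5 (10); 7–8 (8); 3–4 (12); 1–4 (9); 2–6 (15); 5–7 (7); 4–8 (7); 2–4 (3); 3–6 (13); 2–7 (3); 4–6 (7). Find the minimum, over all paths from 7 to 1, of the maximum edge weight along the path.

9

Comparing a few candidate routes:
7 - 2 - 6 - 3 - 4 - 1: max(3, 15, 13, 12, 9) = 15
7 - 5 - 4 - 1: max(7, 10, 9) = 10
7 - 8 - 4 - 1: max(8, 7, 9) = 9
7 - 2 - 3 - 4 - 1: max(3, 11, 12, 9) = 12
7 - 2 - 3 - 6 - 4 - 1: max(3, 11, 13, 7, 9) = 13
7 - 2 - 4 - 1: max(3, 3, 9) = 9
Smallest bottleneck: 9.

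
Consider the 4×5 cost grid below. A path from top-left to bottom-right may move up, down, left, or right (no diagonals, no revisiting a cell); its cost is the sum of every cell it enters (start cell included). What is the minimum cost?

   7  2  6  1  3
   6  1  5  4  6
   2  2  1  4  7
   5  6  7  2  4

23

Best path: r0c0 → r0c1 → r1c1 → r2c1 → r2c2 → r2c3 → r3c3 → r3c4
Cost: 7 + 2 + 1 + 2 + 1 + 4 + 2 + 4 = 23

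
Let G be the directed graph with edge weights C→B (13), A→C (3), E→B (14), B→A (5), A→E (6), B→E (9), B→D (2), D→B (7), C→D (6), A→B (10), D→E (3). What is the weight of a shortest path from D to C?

Routes from D to C:
D-E-B-A-C: 3 + 14 + 5 + 3 = 25
D-B-A-C: 7 + 5 + 3 = 15
Best route has total 15.

15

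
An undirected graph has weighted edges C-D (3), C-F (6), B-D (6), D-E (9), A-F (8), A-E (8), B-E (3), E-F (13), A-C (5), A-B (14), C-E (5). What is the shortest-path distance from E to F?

Comparing a few candidate routes:
E -> C -> F: 5 + 6 = 11
E -> A -> F: 8 + 8 = 16
E -> F: 13
The minimum is 11.

11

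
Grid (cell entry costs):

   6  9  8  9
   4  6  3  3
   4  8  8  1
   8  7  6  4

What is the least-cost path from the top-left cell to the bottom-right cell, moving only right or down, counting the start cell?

27

One optimal route is r0c0→r1c0→r1c1→r1c2→r1c3→r2c3→r3c3.
Its cost is 6 + 4 + 6 + 3 + 3 + 1 + 4 = 27.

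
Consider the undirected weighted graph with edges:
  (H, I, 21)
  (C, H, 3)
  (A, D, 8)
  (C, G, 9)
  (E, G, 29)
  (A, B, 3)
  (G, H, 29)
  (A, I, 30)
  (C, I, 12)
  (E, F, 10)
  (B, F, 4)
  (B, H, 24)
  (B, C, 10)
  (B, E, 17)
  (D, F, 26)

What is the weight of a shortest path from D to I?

33

A few of the D→I routes:
D → A → B → C → H → I: 8 + 3 + 10 + 3 + 21 = 45
D → A → B → C → I: 8 + 3 + 10 + 12 = 33
D → A → B → H → C → I: 8 + 3 + 24 + 3 + 12 = 50
D → A → I: 8 + 30 = 38
D → F → B → C → I: 26 + 4 + 10 + 12 = 52
Shortest: 33.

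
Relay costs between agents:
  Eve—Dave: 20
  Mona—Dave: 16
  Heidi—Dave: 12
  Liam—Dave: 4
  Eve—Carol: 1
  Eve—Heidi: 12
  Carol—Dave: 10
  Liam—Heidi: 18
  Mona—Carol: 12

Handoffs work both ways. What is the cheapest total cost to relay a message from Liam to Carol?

Checking several routes:
Liam → Heidi → Eve → Carol: 18 + 12 + 1 = 31
Liam → Dave → Carol: 4 + 10 = 14
Liam → Dave → Heidi → Eve → Carol: 4 + 12 + 12 + 1 = 29
Liam → Dave → Eve → Carol: 4 + 20 + 1 = 25
Liam → Dave → Mona → Carol: 4 + 16 + 12 = 32
The minimum is 14.

14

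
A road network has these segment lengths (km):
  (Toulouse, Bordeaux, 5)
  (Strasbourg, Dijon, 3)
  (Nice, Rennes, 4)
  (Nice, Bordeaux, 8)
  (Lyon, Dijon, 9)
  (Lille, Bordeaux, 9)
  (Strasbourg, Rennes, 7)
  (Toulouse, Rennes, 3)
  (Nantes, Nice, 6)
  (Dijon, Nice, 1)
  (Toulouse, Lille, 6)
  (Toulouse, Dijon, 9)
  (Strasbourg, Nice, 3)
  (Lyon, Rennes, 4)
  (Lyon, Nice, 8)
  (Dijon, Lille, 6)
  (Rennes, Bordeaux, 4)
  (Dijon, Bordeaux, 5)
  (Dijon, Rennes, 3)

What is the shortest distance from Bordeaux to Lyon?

8

Some routes from Bordeaux to Lyon:
Bordeaux-Dijon-Rennes-Lyon: 5 + 3 + 4 = 12
Bordeaux-Rennes-Lyon: 4 + 4 = 8
Bordeaux-Toulouse-Rennes-Lyon: 5 + 3 + 4 = 12
Shortest: 8 km.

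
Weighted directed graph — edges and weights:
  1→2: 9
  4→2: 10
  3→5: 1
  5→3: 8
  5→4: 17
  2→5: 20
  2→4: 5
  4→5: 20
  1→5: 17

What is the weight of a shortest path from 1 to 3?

25

Candidate routes:
1→2→4→5→3: 9 + 5 + 20 + 8 = 42
1→5→3: 17 + 8 = 25
1→2→5→3: 9 + 20 + 8 = 37
Shortest: 25.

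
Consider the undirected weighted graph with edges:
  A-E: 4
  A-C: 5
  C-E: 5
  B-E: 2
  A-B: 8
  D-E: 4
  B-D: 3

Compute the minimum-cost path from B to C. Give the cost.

Some routes from B to C:
B → E → A → C: 2 + 4 + 5 = 11
B → D → E → C: 3 + 4 + 5 = 12
B → E → C: 2 + 5 = 7
B → A → C: 8 + 5 = 13
Best route has total 7.

7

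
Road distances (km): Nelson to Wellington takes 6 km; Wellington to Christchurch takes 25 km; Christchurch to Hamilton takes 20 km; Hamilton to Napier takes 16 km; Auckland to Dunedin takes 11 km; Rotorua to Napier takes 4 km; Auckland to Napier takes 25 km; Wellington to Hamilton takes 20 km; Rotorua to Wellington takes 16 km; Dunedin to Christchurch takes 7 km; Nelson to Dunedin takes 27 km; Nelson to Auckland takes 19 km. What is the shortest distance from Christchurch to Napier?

36

Some routes from Christchurch to Napier:
Christchurch→Hamilton→Napier: 20 + 16 = 36
Christchurch→Dunedin→Auckland→Napier: 7 + 11 + 25 = 43
Christchurch→Wellington→Rotorua→Napier: 25 + 16 + 4 = 45
The minimum is 36 km.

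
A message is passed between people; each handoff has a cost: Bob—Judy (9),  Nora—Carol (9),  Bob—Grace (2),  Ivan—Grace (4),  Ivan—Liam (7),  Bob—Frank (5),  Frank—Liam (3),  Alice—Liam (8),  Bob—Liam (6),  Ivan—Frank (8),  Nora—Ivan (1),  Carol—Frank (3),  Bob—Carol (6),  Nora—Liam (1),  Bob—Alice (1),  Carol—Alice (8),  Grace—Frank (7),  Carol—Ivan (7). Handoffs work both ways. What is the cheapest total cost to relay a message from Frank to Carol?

3

Comparing a few candidate routes:
Frank → Bob → Carol: 5 + 6 = 11
Frank → Liam → Nora → Ivan → Carol: 3 + 1 + 1 + 7 = 12
Frank → Carol: 3
Best route has total 3.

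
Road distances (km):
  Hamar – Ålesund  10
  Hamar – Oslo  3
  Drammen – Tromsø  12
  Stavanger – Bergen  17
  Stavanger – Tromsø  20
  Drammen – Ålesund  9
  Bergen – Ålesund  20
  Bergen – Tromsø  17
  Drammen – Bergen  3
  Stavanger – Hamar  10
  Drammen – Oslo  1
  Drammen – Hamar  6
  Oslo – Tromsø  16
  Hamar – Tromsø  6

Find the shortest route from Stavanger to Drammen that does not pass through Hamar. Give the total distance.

20

Some routes from Stavanger to Drammen avoiding Hamar:
Stavanger→Tromsø→Drammen: 20 + 12 = 32
Stavanger→Bergen→Drammen: 17 + 3 = 20
Stavanger→Tromsø→Bergen→Drammen: 20 + 17 + 3 = 40
Stavanger→Tromsø→Oslo→Drammen: 20 + 16 + 1 = 37
Best route has total 20 km.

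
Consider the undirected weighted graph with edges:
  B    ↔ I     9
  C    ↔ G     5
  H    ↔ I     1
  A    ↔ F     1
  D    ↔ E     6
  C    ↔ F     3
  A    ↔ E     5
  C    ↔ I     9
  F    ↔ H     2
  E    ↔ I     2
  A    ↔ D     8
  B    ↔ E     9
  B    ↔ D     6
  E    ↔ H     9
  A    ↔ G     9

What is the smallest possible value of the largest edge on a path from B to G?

6

Comparing a few candidate routes:
B - D - E - I - H - F - C - G: max(6, 6, 2, 1, 2, 3, 5) = 6
B - D - E - A - F - C - G: max(6, 6, 5, 1, 3, 5) = 6
B - D - E - I - C - F - A - G: max(6, 6, 2, 9, 3, 1, 9) = 9
B - D - E - I - C - G: max(6, 6, 2, 9, 5) = 9
B - D - A - E - I - H - F - C - G: max(6, 8, 5, 2, 1, 2, 3, 5) = 8
B - D - A - F - C - G: max(6, 8, 1, 3, 5) = 8
The minimum achievable maximum is 6.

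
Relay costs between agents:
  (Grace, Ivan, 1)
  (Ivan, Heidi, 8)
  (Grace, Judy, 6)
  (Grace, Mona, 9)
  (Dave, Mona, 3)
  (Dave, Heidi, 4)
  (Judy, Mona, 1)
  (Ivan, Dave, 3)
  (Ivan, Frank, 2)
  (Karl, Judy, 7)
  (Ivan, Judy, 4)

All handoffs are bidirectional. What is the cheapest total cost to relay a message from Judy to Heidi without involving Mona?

11

Routes from Judy to Heidi avoiding Mona:
Judy-Grace-Ivan-Dave-Heidi: 6 + 1 + 3 + 4 = 14
Judy-Ivan-Heidi: 4 + 8 = 12
Judy-Ivan-Dave-Heidi: 4 + 3 + 4 = 11
Judy-Grace-Ivan-Heidi: 6 + 1 + 8 = 15
Shortest: 11.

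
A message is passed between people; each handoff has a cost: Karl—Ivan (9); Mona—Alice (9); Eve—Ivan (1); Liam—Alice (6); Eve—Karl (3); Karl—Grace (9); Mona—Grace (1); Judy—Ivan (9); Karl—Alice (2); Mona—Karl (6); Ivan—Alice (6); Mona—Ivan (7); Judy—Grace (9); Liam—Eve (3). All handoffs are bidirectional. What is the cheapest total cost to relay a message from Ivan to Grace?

A few of the Ivan→Grace routes:
Ivan -> Eve -> Karl -> Mona -> Grace: 1 + 3 + 6 + 1 = 11
Ivan -> Mona -> Grace: 7 + 1 = 8
Ivan -> Alice -> Karl -> Mona -> Grace: 6 + 2 + 6 + 1 = 15
Ivan -> Eve -> Karl -> Grace: 1 + 3 + 9 = 13
The minimum is 8.

8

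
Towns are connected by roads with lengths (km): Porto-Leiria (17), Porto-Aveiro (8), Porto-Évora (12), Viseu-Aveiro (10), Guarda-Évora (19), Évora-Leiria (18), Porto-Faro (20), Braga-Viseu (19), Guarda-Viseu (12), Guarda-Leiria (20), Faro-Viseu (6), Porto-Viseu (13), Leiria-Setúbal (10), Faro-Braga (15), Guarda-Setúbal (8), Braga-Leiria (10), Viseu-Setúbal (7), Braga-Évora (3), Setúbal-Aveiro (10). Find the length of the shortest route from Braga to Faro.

Checking several routes:
Braga → Viseu → Faro: 19 + 6 = 25
Braga → Leiria → Setúbal → Viseu → Faro: 10 + 10 + 7 + 6 = 33
Braga → Faro: 15
Best route has total 15 km.

15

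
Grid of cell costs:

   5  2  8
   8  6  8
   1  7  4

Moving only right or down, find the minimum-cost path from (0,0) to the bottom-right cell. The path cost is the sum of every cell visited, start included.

Path r0c0 → r0c1 → r1c1 → r2c1 → r2c2: 5 + 2 + 6 + 7 + 4 = 24.

24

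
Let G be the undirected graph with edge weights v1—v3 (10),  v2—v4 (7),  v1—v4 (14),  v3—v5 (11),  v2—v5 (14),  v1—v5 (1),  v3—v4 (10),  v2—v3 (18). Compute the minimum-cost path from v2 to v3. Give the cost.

Comparing a few candidate routes:
v2→v3: 18
v2→v4→v3: 7 + 10 = 17
v2→v5→v3: 14 + 11 = 25
Best route has total 17.

17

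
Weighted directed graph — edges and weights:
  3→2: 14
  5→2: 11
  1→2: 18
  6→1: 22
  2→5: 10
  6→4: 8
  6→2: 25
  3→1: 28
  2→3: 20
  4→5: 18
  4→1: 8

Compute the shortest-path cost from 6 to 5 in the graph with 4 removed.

35

Routes from 6 to 5 avoiding 4:
6-1-2-5: 22 + 18 + 10 = 50
6-2-5: 25 + 10 = 35
The minimum is 35.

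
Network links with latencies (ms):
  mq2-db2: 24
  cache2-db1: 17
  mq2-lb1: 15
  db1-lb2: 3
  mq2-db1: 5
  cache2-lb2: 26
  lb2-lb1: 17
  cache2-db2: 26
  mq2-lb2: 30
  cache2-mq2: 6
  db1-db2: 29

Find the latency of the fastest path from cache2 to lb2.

14

Comparing a few candidate routes:
cache2→mq2→lb2: 6 + 30 = 36
cache2→mq2→lb1→lb2: 6 + 15 + 17 = 38
cache2→db1→lb2: 17 + 3 = 20
cache2→lb2: 26
cache2→mq2→db1→lb2: 6 + 5 + 3 = 14
The minimum is 14 ms.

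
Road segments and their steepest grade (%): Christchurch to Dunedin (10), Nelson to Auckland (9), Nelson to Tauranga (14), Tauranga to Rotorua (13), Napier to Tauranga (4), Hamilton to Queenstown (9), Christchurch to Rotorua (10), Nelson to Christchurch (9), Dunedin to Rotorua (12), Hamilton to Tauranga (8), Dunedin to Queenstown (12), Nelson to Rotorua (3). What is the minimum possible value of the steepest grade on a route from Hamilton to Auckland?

A few of the Hamilton→Auckland routes:
Hamilton -> Queenstown -> Dunedin -> Rotorua -> Christchurch -> Nelson -> Auckland: max(9, 12, 12, 10, 9, 9) = 12
Hamilton -> Queenstown -> Dunedin -> Rotorua -> Nelson -> Auckland: max(9, 12, 12, 3, 9) = 12
Hamilton -> Queenstown -> Dunedin -> Christchurch -> Nelson -> Auckland: max(9, 12, 10, 9, 9) = 12
The minimum achievable maximum is 12%.

12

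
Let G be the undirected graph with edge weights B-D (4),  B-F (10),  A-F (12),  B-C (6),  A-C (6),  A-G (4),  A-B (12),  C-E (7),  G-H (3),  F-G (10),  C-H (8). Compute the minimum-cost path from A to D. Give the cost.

16

Checking several routes:
A - G - H - C - B - D: 4 + 3 + 8 + 6 + 4 = 25
A - C - B - D: 6 + 6 + 4 = 16
A - B - D: 12 + 4 = 16
The minimum is 16.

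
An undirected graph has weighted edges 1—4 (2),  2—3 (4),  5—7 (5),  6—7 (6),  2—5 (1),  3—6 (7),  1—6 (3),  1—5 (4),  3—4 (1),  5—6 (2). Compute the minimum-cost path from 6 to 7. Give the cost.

Checking several routes:
6 -> 1 -> 5 -> 7: 3 + 4 + 5 = 12
6 -> 7: 6
6 -> 5 -> 7: 2 + 5 = 7
Best route has total 6.

6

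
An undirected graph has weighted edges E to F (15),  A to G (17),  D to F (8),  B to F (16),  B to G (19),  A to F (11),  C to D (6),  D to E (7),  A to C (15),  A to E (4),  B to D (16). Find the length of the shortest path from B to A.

A few of the B→A routes:
B - D - F - A: 16 + 8 + 11 = 35
B - F - A: 16 + 11 = 27
B - D - E - A: 16 + 7 + 4 = 27
The minimum is 27.

27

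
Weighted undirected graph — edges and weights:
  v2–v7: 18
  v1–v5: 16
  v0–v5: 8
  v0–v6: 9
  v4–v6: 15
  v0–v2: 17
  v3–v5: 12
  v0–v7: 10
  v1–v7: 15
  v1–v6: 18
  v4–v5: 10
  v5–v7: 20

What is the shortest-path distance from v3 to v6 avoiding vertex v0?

37

Routes from v3 to v6 avoiding v0:
v3-v5-v4-v6: 12 + 10 + 15 = 37
v3-v5-v1-v6: 12 + 16 + 18 = 46
v3-v5-v7-v1-v6: 12 + 20 + 15 + 18 = 65
Best route has total 37.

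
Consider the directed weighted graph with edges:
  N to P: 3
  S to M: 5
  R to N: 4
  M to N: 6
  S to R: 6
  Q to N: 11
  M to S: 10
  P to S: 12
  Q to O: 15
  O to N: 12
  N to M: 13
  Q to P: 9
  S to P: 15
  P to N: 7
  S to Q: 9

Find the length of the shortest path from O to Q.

Paths from O to Q:
O-N-M-S-Q: 12 + 13 + 10 + 9 = 44
O-N-P-S-Q: 12 + 3 + 12 + 9 = 36
The minimum is 36.

36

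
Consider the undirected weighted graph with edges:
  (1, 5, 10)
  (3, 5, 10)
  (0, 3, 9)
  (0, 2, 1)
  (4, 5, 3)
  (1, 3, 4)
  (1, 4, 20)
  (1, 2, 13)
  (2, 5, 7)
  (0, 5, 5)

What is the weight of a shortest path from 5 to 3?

10

Some routes from 5 to 3:
5→1→3: 10 + 4 = 14
5→3: 10
5→0→3: 5 + 9 = 14
Shortest: 10.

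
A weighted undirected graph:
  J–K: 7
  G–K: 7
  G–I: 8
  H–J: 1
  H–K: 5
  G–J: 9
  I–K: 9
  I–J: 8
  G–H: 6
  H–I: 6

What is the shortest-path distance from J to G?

7

Checking several routes:
J → H → G: 1 + 6 = 7
J → H → I → G: 1 + 6 + 8 = 15
J → K → G: 7 + 7 = 14
J → G: 9
J → H → K → G: 1 + 5 + 7 = 13
Best route has total 7.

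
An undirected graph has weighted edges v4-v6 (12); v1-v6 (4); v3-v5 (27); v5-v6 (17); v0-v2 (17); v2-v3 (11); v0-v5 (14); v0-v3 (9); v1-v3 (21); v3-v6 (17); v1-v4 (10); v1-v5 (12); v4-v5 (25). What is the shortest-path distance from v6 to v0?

26

Comparing a few candidate routes:
v6→v1→v5→v0: 4 + 12 + 14 = 30
v6→v5→v0: 17 + 14 = 31
v6→v3→v0: 17 + 9 = 26
The minimum is 26.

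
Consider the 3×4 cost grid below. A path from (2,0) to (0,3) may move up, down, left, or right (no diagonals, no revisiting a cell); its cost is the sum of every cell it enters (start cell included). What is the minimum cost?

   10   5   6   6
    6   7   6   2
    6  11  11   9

33

Best path: [2,0] → [1,0] → [1,1] → [1,2] → [1,3] → [0,3]
Cost: 6 + 6 + 7 + 6 + 2 + 6 = 33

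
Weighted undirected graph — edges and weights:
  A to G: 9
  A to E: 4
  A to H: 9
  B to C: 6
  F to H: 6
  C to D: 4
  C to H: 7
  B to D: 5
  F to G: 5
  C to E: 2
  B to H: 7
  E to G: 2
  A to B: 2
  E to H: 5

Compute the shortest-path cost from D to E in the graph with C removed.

A few of the D→E routes:
D -> B -> A -> H -> E: 5 + 2 + 9 + 5 = 21
D -> B -> H -> E: 5 + 7 + 5 = 17
D -> B -> A -> E: 5 + 2 + 4 = 11
D -> B -> A -> G -> E: 5 + 2 + 9 + 2 = 18
D -> B -> H -> A -> E: 5 + 7 + 9 + 4 = 25
The minimum is 11.

11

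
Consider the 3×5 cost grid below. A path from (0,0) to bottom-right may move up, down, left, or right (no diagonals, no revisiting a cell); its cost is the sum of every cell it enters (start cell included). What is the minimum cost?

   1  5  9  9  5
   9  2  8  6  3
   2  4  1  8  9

30

Best path: [0,0] [0,1] [1,1] [2,1] [2,2] [2,3] [2,4]
Cost: 1 + 5 + 2 + 4 + 1 + 8 + 9 = 30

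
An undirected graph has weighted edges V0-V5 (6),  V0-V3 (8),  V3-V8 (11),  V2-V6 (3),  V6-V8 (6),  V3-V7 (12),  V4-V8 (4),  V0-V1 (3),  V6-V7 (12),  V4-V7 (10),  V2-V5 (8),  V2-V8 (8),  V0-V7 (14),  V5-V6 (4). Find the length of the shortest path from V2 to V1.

Comparing a few candidate routes:
V2-V5-V0-V1: 8 + 6 + 3 = 17
V2-V6-V5-V0-V1: 3 + 4 + 6 + 3 = 16
V2-V8-V6-V5-V0-V1: 8 + 6 + 4 + 6 + 3 = 27
Best route has total 16.

16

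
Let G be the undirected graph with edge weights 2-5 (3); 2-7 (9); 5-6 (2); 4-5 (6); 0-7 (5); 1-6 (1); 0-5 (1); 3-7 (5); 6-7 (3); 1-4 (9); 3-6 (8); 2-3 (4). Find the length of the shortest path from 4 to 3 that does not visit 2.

Checking several routes:
4 -> 5 -> 6 -> 7 -> 3: 6 + 2 + 3 + 5 = 16
4 -> 1 -> 6 -> 3: 9 + 1 + 8 = 18
4 -> 1 -> 6 -> 5 -> 0 -> 7 -> 3: 9 + 1 + 2 + 1 + 5 + 5 = 23
4 -> 5 -> 0 -> 7 -> 3: 6 + 1 + 5 + 5 = 17
4 -> 1 -> 6 -> 7 -> 3: 9 + 1 + 3 + 5 = 18
4 -> 5 -> 6 -> 3: 6 + 2 + 8 = 16
The minimum is 16.

16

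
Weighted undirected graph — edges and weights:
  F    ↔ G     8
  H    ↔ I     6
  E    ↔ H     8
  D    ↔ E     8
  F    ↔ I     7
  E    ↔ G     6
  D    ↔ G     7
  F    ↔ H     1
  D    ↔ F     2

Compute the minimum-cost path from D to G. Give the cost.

7

A few of the D→G routes:
D → E → G: 8 + 6 = 14
D → F → H → E → G: 2 + 1 + 8 + 6 = 17
D → G: 7
D → E → H → F → G: 8 + 8 + 1 + 8 = 25
D → F → G: 2 + 8 = 10
Best route has total 7.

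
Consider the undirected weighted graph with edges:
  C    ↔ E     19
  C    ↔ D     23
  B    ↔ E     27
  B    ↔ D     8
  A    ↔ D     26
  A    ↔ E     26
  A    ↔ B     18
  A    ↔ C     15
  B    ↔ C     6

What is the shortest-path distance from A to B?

18

A few of the A→B routes:
A → B: 18
A → C → B: 15 + 6 = 21
A → C → D → B: 15 + 23 + 8 = 46
A → E → C → B: 26 + 19 + 6 = 51
A → D → B: 26 + 8 = 34
Shortest: 18.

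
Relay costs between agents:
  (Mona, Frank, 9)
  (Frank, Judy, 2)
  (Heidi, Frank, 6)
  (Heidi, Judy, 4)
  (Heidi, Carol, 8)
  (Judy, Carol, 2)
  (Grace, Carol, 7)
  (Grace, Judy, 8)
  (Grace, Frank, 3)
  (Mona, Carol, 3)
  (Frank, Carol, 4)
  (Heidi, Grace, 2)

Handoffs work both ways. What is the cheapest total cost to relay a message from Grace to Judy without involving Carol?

Paths from Grace to Judy avoiding Carol:
Grace - Judy: 8
Grace - Heidi - Frank - Judy: 2 + 6 + 2 = 10
Grace - Heidi - Judy: 2 + 4 = 6
Grace - Frank - Heidi - Judy: 3 + 6 + 4 = 13
Grace - Frank - Judy: 3 + 2 = 5
The minimum is 5.

5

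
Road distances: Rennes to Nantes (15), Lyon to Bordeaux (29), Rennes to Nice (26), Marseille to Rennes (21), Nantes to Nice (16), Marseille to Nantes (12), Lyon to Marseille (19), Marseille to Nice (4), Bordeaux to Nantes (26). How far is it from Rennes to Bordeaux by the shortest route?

41

Some routes from Rennes to Bordeaux:
Rennes → Marseille → Nice → Nantes → Bordeaux: 21 + 4 + 16 + 26 = 67
Rennes → Nice → Marseille → Nantes → Bordeaux: 26 + 4 + 12 + 26 = 68
Rennes → Nantes → Bordeaux: 15 + 26 = 41
Rennes → Marseille → Nantes → Bordeaux: 21 + 12 + 26 = 59
Rennes → Nice → Nantes → Bordeaux: 26 + 16 + 26 = 68
Rennes → Marseille → Lyon → Bordeaux: 21 + 19 + 29 = 69
Shortest: 41.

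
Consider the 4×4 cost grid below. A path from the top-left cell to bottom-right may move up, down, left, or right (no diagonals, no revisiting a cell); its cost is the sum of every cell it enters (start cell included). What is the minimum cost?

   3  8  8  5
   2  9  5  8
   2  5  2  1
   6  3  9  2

Take [0,0]→[1,0]→[2,0]→[2,1]→[2,2]→[2,3]→[3,3] for a total of 3 + 2 + 2 + 5 + 2 + 1 + 2 = 17.

17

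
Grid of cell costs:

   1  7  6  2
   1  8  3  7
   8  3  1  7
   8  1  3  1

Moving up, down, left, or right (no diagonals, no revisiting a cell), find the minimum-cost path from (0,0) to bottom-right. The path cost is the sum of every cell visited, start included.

18

One optimal route is [0,0] → [1,0] → [1,1] → [1,2] → [2,2] → [3,2] → [3,3].
Its cost is 1 + 1 + 8 + 3 + 1 + 3 + 1 = 18.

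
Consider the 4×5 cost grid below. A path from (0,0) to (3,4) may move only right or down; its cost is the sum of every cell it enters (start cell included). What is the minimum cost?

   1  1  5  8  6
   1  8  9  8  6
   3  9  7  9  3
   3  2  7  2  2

Cheapest: r0c0→r1c0→r2c0→r3c0→r3c1→r3c2→r3c3→r3c4
  1 + 1 + 3 + 3 + 2 + 7 + 2 + 2 = 21
For comparison, the top-then-right route costs 32.

21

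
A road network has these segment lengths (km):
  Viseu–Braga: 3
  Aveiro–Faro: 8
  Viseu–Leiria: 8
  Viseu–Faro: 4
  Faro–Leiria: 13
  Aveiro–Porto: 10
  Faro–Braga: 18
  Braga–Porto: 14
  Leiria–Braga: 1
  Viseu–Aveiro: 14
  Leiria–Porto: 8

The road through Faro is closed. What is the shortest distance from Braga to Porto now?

Routes from Braga to Porto avoiding Faro:
Braga-Leiria-Porto: 1 + 8 = 9
Braga-Porto: 14
Braga-Viseu-Aveiro-Porto: 3 + 14 + 10 = 27
Braga-Viseu-Leiria-Porto: 3 + 8 + 8 = 19
Braga-Leiria-Viseu-Aveiro-Porto: 1 + 8 + 14 + 10 = 33
The minimum is 9 km.

9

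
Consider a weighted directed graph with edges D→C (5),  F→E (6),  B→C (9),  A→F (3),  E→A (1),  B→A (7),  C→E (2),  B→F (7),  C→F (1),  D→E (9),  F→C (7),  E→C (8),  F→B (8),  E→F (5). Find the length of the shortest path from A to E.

Paths from A to E:
A→F→C→E: 3 + 7 + 2 = 12
A→F→E: 3 + 6 = 9
A→F→B→C→E: 3 + 8 + 9 + 2 = 22
The minimum is 9.

9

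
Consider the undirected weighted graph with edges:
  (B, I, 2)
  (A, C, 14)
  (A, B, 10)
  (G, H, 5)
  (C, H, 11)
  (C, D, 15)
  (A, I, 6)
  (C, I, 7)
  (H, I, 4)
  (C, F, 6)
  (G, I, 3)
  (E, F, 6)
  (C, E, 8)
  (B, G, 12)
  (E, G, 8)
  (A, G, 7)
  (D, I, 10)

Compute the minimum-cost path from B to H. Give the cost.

6

Checking several routes:
B→A→I→H: 10 + 6 + 4 = 20
B→G→H: 12 + 5 = 17
B→G→I→H: 12 + 3 + 4 = 19
B→I→H: 2 + 4 = 6
B→I→G→H: 2 + 3 + 5 = 10
The minimum is 6.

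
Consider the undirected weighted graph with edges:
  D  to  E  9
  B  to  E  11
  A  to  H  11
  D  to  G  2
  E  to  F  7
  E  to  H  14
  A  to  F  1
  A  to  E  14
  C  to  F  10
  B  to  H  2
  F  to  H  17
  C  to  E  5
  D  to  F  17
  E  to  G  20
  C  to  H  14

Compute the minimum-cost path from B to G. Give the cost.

Some routes from B to G:
B→H→C→E→D→G: 2 + 14 + 5 + 9 + 2 = 32
B→E→D→G: 11 + 9 + 2 = 22
B→E→G: 11 + 20 = 31
B→H→E→D→G: 2 + 14 + 9 + 2 = 27
Shortest: 22.

22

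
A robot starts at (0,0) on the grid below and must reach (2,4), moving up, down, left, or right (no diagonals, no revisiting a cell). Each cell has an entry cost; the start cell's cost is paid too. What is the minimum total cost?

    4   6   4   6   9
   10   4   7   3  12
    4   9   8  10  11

Path r0c0 r0c1 r0c2 r0c3 r1c3 r2c3 r2c4: 4 + 6 + 4 + 6 + 3 + 10 + 11 = 44.

44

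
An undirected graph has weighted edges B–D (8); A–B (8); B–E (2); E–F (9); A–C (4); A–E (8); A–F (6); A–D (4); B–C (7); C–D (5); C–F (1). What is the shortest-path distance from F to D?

A few of the F→D routes:
F → A → C → D: 6 + 4 + 5 = 15
F → C → A → D: 1 + 4 + 4 = 9
F → C → B → D: 1 + 7 + 8 = 16
F → C → D: 1 + 5 = 6
F → A → D: 6 + 4 = 10
Best route has total 6.

6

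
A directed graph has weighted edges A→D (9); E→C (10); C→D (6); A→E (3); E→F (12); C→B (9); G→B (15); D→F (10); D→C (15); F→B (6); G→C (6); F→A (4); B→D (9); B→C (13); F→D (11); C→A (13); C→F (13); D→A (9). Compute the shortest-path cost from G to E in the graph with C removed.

36

Paths from G to E avoiding C:
G → B → D → A → E: 15 + 9 + 9 + 3 = 36
G → B → D → F → A → E: 15 + 9 + 10 + 4 + 3 = 41
Best route has total 36.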